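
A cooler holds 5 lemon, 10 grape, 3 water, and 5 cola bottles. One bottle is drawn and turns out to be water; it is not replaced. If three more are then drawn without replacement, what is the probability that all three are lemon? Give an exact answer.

1/154

After the first draw, 5 of the remaining 22 bottles are lemon.
P = 5/22 × 4/21 × 3/20 = 60/9240 = 1/154.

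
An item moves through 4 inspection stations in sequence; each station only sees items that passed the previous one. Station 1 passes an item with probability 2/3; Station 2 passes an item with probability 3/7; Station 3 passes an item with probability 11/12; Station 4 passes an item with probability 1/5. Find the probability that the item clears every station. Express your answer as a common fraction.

Each stage is reached only if all earlier stages succeed, so
P = 2/3 × 3/7 × 11/12 × 1/5 = 66/1260 = 11/210.

11/210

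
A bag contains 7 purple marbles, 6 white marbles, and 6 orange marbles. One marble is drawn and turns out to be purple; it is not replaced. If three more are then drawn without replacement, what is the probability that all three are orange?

5/204

With the first marble removed, 6 orange remain out of 18.
P = 6/18 × 5/17 × 4/16 = 120/4896 = 5/204.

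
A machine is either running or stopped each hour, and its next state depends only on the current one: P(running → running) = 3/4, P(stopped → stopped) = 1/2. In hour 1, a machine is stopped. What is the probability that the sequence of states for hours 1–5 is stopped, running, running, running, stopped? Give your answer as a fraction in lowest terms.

Hour 1 is given. For each transition, use the conditional probability from the current state:
P(running | stopped) = 1/2; P(running | running) = 3/4; P(running | running) = 3/4; P(stopped | running) = 1/4.
P = 1/2 × 3/4 × 3/4 × 1/4 = 9/128.

9/128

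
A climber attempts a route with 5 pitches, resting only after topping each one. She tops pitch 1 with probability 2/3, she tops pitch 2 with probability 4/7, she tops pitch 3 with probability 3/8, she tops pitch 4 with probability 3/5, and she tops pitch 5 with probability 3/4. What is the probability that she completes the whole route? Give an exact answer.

Each stage is reached only if all earlier stages succeed, so
P = 2/3 × 4/7 × 3/8 × 3/5 × 3/4 = 216/3360 = 9/140.

9/140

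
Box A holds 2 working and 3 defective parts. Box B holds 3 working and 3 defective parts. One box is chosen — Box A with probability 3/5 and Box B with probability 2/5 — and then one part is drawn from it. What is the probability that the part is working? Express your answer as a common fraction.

From Box A: P(working) = 2/5.
From Box B: P(working) = 3/6.
Total probability = (3/5)(2/5) + (2/5)(3/6) = 11/25.

11/25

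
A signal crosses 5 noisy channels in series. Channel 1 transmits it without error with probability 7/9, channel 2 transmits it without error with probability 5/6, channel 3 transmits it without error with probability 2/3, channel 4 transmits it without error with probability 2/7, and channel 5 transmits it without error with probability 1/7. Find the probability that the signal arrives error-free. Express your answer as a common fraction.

10/567

The events are sequential, so multiply the conditional probabilities:
P = 7/9 × 5/6 × 2/3 × 2/7 × 1/7 = 140/7938 = 10/567.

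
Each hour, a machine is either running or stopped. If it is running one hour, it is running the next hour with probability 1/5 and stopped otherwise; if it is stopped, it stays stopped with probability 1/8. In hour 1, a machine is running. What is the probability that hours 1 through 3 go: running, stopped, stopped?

1/10

Hour 1 is given. For each transition, use the conditional probability from the current state:
P(stopped | running) = 4/5; P(stopped | stopped) = 1/8.
P = 4/5 × 1/8 = 4/40 = 1/10.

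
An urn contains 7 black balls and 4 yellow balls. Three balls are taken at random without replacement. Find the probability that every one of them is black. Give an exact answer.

7/33

P = 7/11 × 6/10 × 5/9 = 210/990 = 7/33.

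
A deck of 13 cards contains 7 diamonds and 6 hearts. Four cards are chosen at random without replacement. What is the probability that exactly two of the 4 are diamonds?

63/143

One ordering (diamonds drawn first) has probability 7/13 × 6/12 × 6/11 × 5/10 = 1260/17160 = 21/286.
There are C(4,2) = 6 such orderings, each equally likely, so P = 6 × 21/286 = 63/143.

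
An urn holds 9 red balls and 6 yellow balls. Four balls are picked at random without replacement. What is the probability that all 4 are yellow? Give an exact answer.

P = 6/15 × 5/14 × 4/13 × 3/12 = 360/32760 = 1/91.

1/91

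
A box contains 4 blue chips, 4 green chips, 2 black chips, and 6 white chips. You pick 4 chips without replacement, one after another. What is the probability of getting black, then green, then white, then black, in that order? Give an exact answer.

Each draw changes the counts, so multiply the conditional probabilities along the sequence:
P = 2/16 × 4/15 × 6/14 × 1/13 = 48/43680 = 1/910.

1/910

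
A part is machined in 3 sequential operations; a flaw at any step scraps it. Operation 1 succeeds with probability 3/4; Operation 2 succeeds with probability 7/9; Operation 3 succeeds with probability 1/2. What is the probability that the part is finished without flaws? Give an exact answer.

Multiplying along the chain,
P = 3/4 × 7/9 × 1/2 = 21/72 = 7/24.

7/24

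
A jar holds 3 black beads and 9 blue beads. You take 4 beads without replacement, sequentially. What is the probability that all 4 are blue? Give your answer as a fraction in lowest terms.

14/55

P(every draw is blue) = 9/12 × 8/11 × 7/10 × 6/9 = 3024/11880 = 14/55.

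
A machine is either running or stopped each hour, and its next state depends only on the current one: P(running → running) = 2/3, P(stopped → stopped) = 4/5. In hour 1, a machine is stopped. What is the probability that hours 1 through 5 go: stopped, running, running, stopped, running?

2/225

Hour 1 is given. For each transition, use the conditional probability from the current state:
P(running | stopped) = 1/5; P(running | running) = 2/3; P(stopped | running) = 1/3; P(running | stopped) = 1/5.
P = 1/5 × 2/3 × 1/3 × 1/5 = 2/225.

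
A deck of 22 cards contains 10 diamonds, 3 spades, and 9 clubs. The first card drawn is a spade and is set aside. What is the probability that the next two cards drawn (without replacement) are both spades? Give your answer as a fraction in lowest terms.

With the first card removed, 2 spades remain out of 21.
P = 2/21 × 1/20 = 2/420 = 1/210.

1/210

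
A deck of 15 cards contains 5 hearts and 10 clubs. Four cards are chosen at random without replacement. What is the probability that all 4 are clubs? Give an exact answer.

2/13

P = 10/15 × 9/14 × 8/13 × 7/12 = 5040/32760 = 2/13.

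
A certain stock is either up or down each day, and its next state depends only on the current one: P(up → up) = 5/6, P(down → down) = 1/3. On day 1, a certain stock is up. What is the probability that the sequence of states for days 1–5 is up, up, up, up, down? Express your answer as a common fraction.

Day 1 is given. For each transition, use the conditional probability from the current state:
P(up | up) = 5/6; P(up | up) = 5/6; P(up | up) = 5/6; P(down | up) = 1/6.
P = 5/6 × 5/6 × 5/6 × 1/6 = 125/1296.

125/1296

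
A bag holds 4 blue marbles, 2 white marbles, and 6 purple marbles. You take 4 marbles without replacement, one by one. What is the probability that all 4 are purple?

P = 6/12 × 5/11 × 4/10 × 3/9 = 360/11880 = 1/33.

1/33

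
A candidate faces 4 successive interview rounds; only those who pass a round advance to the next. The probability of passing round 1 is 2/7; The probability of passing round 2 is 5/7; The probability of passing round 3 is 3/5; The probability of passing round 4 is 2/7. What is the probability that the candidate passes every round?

12/343

Multiplying along the chain,
P = 2/7 × 5/7 × 3/5 × 2/7 = 60/1715 = 12/343.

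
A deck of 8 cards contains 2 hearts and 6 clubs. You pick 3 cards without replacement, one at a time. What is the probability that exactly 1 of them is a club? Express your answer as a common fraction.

3/28

One ordering (a club drawn first) has probability 6/8 × 2/7 × 1/6 = 12/336 = 1/28.
There are C(3,1) = 3 such orderings, each equally likely, so P = 3 × 1/28 = 3/28.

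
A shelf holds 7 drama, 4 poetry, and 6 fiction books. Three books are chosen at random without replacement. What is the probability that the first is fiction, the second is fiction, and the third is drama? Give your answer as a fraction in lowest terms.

Each draw changes the counts, so multiply the conditional probabilities along the sequence:
P = 6/17 × 5/16 × 7/15 = 210/4080 = 7/136.

7/136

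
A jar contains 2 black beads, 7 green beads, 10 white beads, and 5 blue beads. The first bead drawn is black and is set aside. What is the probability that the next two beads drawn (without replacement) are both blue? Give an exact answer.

After the first draw, 5 of the remaining 23 beads are blue.
P = 5/23 × 4/22 = 20/506 = 10/253.

10/253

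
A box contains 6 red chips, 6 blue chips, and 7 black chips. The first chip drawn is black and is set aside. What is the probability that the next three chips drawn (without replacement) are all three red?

5/204

With the first chip removed, 6 red remain out of 18.
P = 6/18 × 5/17 × 4/16 = 120/4896 = 5/204.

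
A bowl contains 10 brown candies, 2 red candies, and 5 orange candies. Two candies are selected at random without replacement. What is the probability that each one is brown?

45/136

P(every draw is brown) = 10/17 × 9/16 = 90/272 = 45/136.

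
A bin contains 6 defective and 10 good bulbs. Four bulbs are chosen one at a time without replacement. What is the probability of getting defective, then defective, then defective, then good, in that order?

5/182

Chain rule:
P = 6/16 × 5/15 × 4/14 × 10/13 = 1200/43680 = 5/182.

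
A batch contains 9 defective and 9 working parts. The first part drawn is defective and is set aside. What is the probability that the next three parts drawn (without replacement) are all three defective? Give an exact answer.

After the first draw, 8 of the remaining 17 parts are defective.
P = 8/17 × 7/16 × 6/15 = 336/4080 = 7/85.

7/85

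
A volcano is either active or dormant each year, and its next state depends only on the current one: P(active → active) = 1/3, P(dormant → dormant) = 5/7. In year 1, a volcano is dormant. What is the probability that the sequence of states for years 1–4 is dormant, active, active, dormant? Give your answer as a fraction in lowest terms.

Year 1 is given. For each transition, use the conditional probability from the current state:
P(active | dormant) = 2/7; P(active | active) = 1/3; P(dormant | active) = 2/3.
P = 2/7 × 1/3 × 2/3 = 4/63.

4/63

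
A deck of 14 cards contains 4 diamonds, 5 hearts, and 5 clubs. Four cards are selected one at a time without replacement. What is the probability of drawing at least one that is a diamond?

P(no diamonds) = 10/14 × 9/13 × 8/12 × 7/11 = 5040/24024 = 30/143.
P(at least one) = 1 − 30/143 = 113/143.

113/143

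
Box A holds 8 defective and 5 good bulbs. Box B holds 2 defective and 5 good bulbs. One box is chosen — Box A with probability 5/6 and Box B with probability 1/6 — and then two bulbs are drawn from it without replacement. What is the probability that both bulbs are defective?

503/1638

From Box A: P(both defective) = (8/13)(7/12) = 14/39.
From Box B: P(both defective) = (2/7)(1/6) = 1/21.
Total probability = (5/6)(14/39) + (1/6)(1/21) = 503/1638.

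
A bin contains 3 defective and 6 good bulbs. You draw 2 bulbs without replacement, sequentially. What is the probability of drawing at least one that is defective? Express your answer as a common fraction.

P(no defective) = 6/9 × 5/8 = 30/72 = 5/12.
P(at least one) = 1 − 5/12 = 7/12.

7/12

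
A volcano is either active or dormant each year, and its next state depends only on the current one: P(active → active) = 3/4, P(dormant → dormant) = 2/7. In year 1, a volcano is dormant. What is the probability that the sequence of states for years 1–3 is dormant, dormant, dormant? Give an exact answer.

4/49

Year 1 is given. For each transition, use the conditional probability from the current state:
P(dormant | dormant) = 2/7; P(dormant | dormant) = 2/7.
P = 2/7 × 2/7 = 4/49.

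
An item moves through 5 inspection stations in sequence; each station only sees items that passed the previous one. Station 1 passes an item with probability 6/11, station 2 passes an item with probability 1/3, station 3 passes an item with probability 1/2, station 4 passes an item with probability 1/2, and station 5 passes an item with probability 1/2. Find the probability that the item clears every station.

1/44

Each stage is reached only if all earlier stages succeed, so
P = 6/11 × 1/3 × 1/2 × 1/2 × 1/2 = 6/264 = 1/44.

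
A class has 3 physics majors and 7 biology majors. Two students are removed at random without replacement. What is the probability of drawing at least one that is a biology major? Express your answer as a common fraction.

14/15

P(no biology majors) = 3/10 × 2/9 = 6/90 = 1/15.
P(at least one) = 1 − 1/15 = 14/15.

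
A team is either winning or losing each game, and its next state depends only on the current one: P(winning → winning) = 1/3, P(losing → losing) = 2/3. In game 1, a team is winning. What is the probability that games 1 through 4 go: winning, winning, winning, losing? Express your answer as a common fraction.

2/27

Game 1 is given. For each transition, use the conditional probability from the current state:
P(winning | winning) = 1/3; P(winning | winning) = 1/3; P(losing | winning) = 2/3.
P = 1/3 × 1/3 × 2/3 = 2/27.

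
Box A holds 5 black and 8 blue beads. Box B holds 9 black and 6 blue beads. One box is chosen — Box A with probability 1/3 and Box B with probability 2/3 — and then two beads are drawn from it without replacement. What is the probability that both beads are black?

From Box A: P(both black) = (5/13)(4/12) = 5/39.
From Box B: P(both black) = (9/15)(8/14) = 12/35.
Total probability = (1/3)(5/39) + (2/3)(12/35) = 1111/4095.

1111/4095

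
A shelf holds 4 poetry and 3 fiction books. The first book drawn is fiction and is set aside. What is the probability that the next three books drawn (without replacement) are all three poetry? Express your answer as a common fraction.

After the first draw, 4 of the remaining 6 books are poetry.
P = 4/6 × 3/5 × 2/4 = 24/120 = 1/5.

1/5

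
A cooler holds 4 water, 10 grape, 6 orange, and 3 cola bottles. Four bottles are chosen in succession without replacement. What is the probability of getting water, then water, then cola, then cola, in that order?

Each draw changes the counts, so multiply the conditional probabilities along the sequence:
P = 4/23 × 3/22 × 3/21 × 2/20 = 72/212520 = 3/8855.

3/8855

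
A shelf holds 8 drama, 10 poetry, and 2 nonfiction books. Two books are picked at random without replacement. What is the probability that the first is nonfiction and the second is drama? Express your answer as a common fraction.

Multiply the probability of each draw given the previous ones:
P = 2/20 × 8/19 = 16/380 = 4/95.

4/95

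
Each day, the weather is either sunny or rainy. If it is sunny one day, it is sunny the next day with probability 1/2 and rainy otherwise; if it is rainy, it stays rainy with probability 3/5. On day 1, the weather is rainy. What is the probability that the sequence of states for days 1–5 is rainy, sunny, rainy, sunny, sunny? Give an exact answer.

1/25

Day 1 is given. For each transition, use the conditional probability from the current state:
P(sunny | rainy) = 2/5; P(rainy | sunny) = 1/2; P(sunny | rainy) = 2/5; P(sunny | sunny) = 1/2.
P = 2/5 × 1/2 × 2/5 × 1/2 = 4/100 = 1/25.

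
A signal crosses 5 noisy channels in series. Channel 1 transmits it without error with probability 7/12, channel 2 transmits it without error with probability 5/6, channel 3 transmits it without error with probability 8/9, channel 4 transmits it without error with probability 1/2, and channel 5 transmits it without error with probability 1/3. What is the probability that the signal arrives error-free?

Multiplying along the chain,
P = 7/12 × 5/6 × 8/9 × 1/2 × 1/3 = 280/3888 = 35/486.

35/486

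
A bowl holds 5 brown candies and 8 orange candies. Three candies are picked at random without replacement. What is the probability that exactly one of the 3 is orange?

40/143

One ordering (orange drawn first) has probability 8/13 × 5/12 × 4/11 = 160/1716 = 40/429.
There are C(3,1) = 3 such orderings, each equally likely, so P = 3 × 40/429 = 40/143.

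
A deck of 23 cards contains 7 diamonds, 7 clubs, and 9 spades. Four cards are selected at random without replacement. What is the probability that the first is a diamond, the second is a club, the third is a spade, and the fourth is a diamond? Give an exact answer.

Chain rule:
P = 7/23 × 7/22 × 9/21 × 6/20 = 2646/212520 = 63/5060.

63/5060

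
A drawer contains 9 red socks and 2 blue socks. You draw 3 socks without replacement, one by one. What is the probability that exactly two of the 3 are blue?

One ordering (blue drawn first) has probability 2/11 × 1/10 × 9/9 = 18/990 = 1/55.
There are C(3,2) = 3 such orderings, each equally likely, so P = 3 × 1/55 = 3/55.

3/55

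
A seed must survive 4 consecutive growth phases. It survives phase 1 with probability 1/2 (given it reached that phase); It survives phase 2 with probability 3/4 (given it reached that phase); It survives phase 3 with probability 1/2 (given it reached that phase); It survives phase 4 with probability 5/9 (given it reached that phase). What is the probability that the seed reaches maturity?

5/48

Multiplying along the chain,
P = 1/2 × 3/4 × 1/2 × 5/9 = 15/144 = 5/48.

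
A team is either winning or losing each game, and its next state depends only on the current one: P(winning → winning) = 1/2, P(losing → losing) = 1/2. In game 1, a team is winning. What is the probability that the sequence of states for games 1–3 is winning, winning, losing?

1/4

Game 1 is given. For each transition, use the conditional probability from the current state:
P(winning | winning) = 1/2; P(losing | winning) = 1/2.
P = 1/2 × 1/2 = 1/4.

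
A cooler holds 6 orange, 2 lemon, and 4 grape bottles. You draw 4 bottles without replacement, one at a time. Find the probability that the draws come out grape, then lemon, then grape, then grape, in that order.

Each draw changes the counts, so multiply the conditional probabilities along the sequence:
P = 4/12 × 2/11 × 3/10 × 2/9 = 48/11880 = 2/495.

2/495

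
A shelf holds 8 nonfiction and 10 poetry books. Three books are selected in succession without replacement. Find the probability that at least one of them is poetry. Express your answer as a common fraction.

95/102

P(no poetry) = 8/18 × 7/17 × 6/16 = 336/4896 = 7/102.
P(at least one) = 1 − 7/102 = 95/102.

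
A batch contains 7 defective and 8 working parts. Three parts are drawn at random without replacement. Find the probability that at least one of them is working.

12/13

P(no working) = 7/15 × 6/14 × 5/13 = 210/2730 = 1/13.
P(at least one) = 1 − 1/13 = 12/13.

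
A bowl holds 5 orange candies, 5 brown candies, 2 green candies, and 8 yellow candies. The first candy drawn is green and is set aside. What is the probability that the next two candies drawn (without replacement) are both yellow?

28/171

With the first candy removed, 8 yellow remain out of 19.
P = 8/19 × 7/18 = 56/342 = 28/171.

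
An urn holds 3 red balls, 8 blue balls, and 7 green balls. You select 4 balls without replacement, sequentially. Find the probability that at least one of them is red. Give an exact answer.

P(no red) = 15/18 × 14/17 × 13/16 × 12/15 = 32760/73440 = 91/204.
P(at least one) = 1 − 91/204 = 113/204.

113/204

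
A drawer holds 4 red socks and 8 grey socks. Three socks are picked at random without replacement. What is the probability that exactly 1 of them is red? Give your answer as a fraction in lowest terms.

One ordering (red drawn first) has probability 4/12 × 8/11 × 7/10 = 224/1320 = 28/165.
There are C(3,1) = 3 such orderings, each equally likely, so P = 3 × 28/165 = 28/55.

28/55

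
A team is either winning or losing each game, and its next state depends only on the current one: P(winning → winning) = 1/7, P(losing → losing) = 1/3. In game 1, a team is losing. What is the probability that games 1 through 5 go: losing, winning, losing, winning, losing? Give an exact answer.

16/49

Game 1 is given. For each transition, use the conditional probability from the current state:
P(winning | losing) = 2/3; P(losing | winning) = 6/7; P(winning | losing) = 2/3; P(losing | winning) = 6/7.
P = 2/3 × 6/7 × 2/3 × 6/7 = 144/441 = 16/49.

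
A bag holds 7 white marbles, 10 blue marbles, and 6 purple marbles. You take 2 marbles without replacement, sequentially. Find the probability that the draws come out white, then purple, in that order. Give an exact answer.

21/253

Chain rule:
P = 7/23 × 6/22 = 42/506 = 21/253.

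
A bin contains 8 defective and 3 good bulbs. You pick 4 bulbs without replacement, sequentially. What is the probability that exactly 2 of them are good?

One ordering (good drawn first) has probability 3/11 × 2/10 × 8/9 × 7/8 = 336/7920 = 7/165.
There are C(4,2) = 6 such orderings, each equally likely, so P = 6 × 7/165 = 14/55.

14/55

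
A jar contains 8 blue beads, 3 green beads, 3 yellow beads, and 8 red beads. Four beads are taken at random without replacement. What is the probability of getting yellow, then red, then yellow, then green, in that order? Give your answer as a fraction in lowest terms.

Multiply the probability of each draw given the previous ones:
P = 3/22 × 8/21 × 2/20 × 3/19 = 144/175560 = 6/7315.

6/7315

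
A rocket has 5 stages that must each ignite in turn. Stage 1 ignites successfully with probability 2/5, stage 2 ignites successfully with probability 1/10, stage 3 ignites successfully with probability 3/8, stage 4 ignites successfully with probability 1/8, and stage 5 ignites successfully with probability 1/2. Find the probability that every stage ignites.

Multiplying along the chain,
P = 2/5 × 1/10 × 3/8 × 1/8 × 1/2 = 6/6400 = 3/3200.

3/3200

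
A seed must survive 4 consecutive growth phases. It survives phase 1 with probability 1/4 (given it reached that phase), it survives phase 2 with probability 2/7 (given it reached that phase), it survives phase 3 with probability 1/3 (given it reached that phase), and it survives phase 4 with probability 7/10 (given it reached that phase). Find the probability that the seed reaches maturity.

Each stage is reached only if all earlier stages succeed, so
P = 1/4 × 2/7 × 1/3 × 7/10 = 14/840 = 1/60.

1/60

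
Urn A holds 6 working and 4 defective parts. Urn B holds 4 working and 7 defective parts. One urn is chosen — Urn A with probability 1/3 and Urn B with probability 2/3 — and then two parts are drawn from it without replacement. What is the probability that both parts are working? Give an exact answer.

91/495

From Urn A: P(both working) = (6/10)(5/9) = 1/3.
From Urn B: P(both working) = (4/11)(3/10) = 6/55.
Total probability = (1/3)(1/3) + (2/3)(6/55) = 91/495.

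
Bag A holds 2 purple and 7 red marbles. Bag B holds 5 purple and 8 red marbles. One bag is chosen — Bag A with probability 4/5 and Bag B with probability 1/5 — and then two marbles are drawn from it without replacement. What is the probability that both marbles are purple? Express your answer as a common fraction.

28/585

From Bag A: P(both purple) = (2/9)(1/8) = 1/36.
From Bag B: P(both purple) = (5/13)(4/12) = 5/39.
Total probability = (4/5)(1/36) + (1/5)(5/39) = 28/585.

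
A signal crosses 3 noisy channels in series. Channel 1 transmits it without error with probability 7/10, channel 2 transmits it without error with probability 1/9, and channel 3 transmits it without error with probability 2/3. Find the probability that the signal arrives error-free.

Each stage is reached only if all earlier stages succeed, so
P = 7/10 × 1/9 × 2/3 = 14/270 = 7/135.

7/135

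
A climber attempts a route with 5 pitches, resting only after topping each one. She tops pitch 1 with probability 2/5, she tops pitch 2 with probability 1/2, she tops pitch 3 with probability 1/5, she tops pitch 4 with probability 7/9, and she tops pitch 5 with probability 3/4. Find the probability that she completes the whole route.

7/300

The events are sequential, so multiply the conditional probabilities:
P = 2/5 × 1/2 × 1/5 × 7/9 × 3/4 = 42/1800 = 7/300.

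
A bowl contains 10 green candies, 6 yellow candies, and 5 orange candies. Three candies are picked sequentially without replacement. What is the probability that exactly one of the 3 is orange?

One ordering (orange drawn first) has probability 5/21 × 16/20 × 15/19 = 1200/7980 = 20/133.
There are C(3,1) = 3 such orderings, each equally likely, so P = 3 × 20/133 = 60/133.

60/133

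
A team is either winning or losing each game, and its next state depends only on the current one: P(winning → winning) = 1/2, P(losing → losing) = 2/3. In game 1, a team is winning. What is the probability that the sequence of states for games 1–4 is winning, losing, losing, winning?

Game 1 is given. For each transition, use the conditional probability from the current state:
P(losing | winning) = 1/2; P(losing | losing) = 2/3; P(winning | losing) = 1/3.
P = 1/2 × 2/3 × 1/3 = 2/18 = 1/9.

1/9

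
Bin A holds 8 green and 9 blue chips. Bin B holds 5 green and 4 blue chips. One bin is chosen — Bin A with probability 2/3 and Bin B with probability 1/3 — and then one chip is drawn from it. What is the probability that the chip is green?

From Bin A: P(green) = 8/17.
From Bin B: P(green) = 5/9.
Total probability = (2/3)(8/17) + (1/3)(5/9) = 229/459.

229/459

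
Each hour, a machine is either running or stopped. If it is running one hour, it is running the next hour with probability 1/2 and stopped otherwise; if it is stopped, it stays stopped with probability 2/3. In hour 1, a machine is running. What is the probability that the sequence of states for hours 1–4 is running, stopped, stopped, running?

Hour 1 is given. For each transition, use the conditional probability from the current state:
P(stopped | running) = 1/2; P(stopped | stopped) = 2/3; P(running | stopped) = 1/3.
P = 1/2 × 2/3 × 1/3 = 2/18 = 1/9.

1/9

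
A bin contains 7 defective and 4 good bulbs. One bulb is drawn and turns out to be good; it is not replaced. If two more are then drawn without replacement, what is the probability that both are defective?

After the first draw, 7 of the remaining 10 bulbs are defective.
P = 7/10 × 6/9 = 42/90 = 7/15.

7/15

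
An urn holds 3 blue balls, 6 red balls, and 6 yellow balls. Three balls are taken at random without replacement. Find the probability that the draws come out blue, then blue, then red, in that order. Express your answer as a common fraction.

Each draw changes the counts, so multiply the conditional probabilities along the sequence:
P = 3/15 × 2/14 × 6/13 = 36/2730 = 6/455.

6/455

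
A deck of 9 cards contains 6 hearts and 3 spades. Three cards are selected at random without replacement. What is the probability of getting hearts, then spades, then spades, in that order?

Multiply the probability of each draw given the previous ones:
P = 6/9 × 3/8 × 2/7 = 36/504 = 1/14.

1/14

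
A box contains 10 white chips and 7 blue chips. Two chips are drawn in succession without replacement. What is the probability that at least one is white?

P(no white) = 7/17 × 6/16 = 42/272 = 21/136.
P(at least one) = 1 − 21/136 = 115/136.

115/136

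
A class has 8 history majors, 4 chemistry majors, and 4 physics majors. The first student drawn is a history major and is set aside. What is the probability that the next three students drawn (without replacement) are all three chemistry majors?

4/455

After the first draw, 4 of the remaining 15 students are chemistry majors.
P = 4/15 × 3/14 × 2/13 = 24/2730 = 4/455.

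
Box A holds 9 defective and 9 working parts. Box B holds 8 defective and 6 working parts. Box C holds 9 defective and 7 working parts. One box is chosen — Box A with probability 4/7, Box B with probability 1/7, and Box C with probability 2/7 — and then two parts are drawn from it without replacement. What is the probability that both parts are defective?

From Box A: P(both defective) = (9/18)(8/17) = 4/17.
From Box B: P(both defective) = (8/14)(7/13) = 4/13.
From Box C: P(both defective) = (9/16)(8/15) = 3/10.
Total probability = (4/7)(4/17) + (1/7)(4/13) + (2/7)(3/10) = 2043/7735.

2043/7735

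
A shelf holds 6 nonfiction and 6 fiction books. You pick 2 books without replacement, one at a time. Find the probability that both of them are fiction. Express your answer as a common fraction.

P(every draw is fiction) = 6/12 × 5/11 = 30/132 = 5/22.

5/22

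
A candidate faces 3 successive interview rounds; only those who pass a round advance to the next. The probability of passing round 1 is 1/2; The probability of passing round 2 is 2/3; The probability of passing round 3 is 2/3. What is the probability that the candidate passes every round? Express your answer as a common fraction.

Each stage is reached only if all earlier stages succeed, so
P = 1/2 × 2/3 × 2/3 = 4/18 = 2/9.

2/9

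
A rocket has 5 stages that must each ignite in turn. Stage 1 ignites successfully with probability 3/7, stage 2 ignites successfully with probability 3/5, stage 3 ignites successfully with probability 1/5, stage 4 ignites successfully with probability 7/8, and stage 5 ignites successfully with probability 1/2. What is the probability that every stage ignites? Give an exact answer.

The events are sequential, so multiply the conditional probabilities:
P = 3/7 × 3/5 × 1/5 × 7/8 × 1/2 = 63/2800 = 9/400.

9/400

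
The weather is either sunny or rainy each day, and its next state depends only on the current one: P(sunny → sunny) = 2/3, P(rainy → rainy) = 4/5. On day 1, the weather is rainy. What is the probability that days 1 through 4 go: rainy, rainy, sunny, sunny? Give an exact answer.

Day 1 is given. For each transition, use the conditional probability from the current state:
P(rainy | rainy) = 4/5; P(sunny | rainy) = 1/5; P(sunny | sunny) = 2/3.
P = 4/5 × 1/5 × 2/3 = 8/75.

8/75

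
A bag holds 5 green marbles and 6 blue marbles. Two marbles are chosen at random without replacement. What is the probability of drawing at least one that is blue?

P(no blue) = 5/11 × 4/10 = 20/110 = 2/11.
P(at least one) = 1 − 2/11 = 9/11.

9/11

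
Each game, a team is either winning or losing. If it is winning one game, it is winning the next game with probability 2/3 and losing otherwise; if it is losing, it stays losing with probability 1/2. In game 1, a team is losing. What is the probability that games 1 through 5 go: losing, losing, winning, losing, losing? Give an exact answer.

Game 1 is given. For each transition, use the conditional probability from the current state:
P(losing | losing) = 1/2; P(winning | losing) = 1/2; P(losing | winning) = 1/3; P(losing | losing) = 1/2.
P = 1/2 × 1/2 × 1/3 × 1/2 = 1/24.

1/24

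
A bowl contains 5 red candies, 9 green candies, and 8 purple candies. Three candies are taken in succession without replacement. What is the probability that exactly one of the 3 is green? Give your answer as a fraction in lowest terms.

One ordering (green drawn first) has probability 9/22 × 13/21 × 12/20 = 1404/9240 = 117/770.
There are C(3,1) = 3 such orderings, each equally likely, so P = 3 × 117/770 = 351/770.

351/770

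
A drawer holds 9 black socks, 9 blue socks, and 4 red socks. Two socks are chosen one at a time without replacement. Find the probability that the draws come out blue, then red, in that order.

6/77

Multiply the probability of each draw given the previous ones:
P = 9/22 × 4/21 = 36/462 = 6/77.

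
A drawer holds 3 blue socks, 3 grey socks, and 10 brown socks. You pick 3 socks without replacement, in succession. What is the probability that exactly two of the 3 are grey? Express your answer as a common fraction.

39/560

One ordering (grey drawn first) has probability 3/16 × 2/15 × 13/14 = 78/3360 = 13/560.
There are C(3,2) = 3 such orderings, each equally likely, so P = 3 × 13/560 = 39/560.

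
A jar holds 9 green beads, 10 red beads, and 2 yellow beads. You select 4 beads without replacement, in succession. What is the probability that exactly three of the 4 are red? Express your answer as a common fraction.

88/399

One ordering (red drawn first) has probability 10/21 × 9/20 × 8/19 × 11/18 = 7920/143640 = 22/399.
There are C(4,3) = 4 such orderings, each equally likely, so P = 4 × 22/399 = 88/399.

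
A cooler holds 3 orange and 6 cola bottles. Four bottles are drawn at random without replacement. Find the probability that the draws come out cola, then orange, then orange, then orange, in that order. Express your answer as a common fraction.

Each draw changes the counts, so multiply the conditional probabilities along the sequence:
P = 6/9 × 3/8 × 2/7 × 1/6 = 36/3024 = 1/84.

1/84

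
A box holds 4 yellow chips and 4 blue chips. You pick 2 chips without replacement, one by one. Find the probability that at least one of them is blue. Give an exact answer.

11/14

P(no blue) = 4/8 × 3/7 = 12/56 = 3/14.
P(at least one) = 1 − 3/14 = 11/14.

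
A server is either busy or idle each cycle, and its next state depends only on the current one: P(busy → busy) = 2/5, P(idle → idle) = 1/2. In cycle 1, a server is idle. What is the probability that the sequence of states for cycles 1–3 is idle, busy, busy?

Cycle 1 is given. For each transition, use the conditional probability from the current state:
P(busy | idle) = 1/2; P(busy | busy) = 2/5.
P = 1/2 × 2/5 = 2/10 = 1/5.

1/5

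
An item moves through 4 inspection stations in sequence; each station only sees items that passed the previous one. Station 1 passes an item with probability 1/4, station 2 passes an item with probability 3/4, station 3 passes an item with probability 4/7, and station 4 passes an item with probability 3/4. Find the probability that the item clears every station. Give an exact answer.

Each stage is reached only if all earlier stages succeed, so
P = 1/4 × 3/4 × 4/7 × 3/4 = 36/448 = 9/112.

9/112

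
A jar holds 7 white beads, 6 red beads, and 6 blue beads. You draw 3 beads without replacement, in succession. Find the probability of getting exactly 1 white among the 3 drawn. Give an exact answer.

One ordering (white drawn first) has probability 7/19 × 12/18 × 11/17 = 924/5814 = 154/969.
There are C(3,1) = 3 such orderings, each equally likely, so P = 3 × 154/969 = 154/323.

154/323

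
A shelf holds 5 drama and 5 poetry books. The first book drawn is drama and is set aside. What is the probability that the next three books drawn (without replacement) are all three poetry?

After the first draw, 5 of the remaining 9 books are poetry.
P = 5/9 × 4/8 × 3/7 = 60/504 = 5/42.

5/42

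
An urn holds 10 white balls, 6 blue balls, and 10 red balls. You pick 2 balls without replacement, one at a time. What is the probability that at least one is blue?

27/65

P(no blue) = 20/26 × 19/25 = 380/650 = 38/65.
P(at least one) = 1 − 38/65 = 27/65.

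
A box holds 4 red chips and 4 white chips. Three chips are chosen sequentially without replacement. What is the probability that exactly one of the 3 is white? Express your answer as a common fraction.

One ordering (white drawn first) has probability 4/8 × 4/7 × 3/6 = 48/336 = 1/7.
There are C(3,1) = 3 such orderings, each equally likely, so P = 3 × 1/7 = 3/7.

3/7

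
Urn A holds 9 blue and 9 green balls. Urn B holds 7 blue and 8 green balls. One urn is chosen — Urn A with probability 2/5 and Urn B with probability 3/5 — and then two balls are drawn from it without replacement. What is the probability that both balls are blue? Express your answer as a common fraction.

91/425

From Urn A: P(both blue) = (9/18)(8/17) = 4/17.
From Urn B: P(both blue) = (7/15)(6/14) = 1/5.
Total probability = (2/5)(4/17) + (3/5)(1/5) = 91/425.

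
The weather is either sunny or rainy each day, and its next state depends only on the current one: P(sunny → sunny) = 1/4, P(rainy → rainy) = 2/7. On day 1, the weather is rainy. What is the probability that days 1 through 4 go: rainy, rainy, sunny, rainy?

Day 1 is given. For each transition, use the conditional probability from the current state:
P(rainy | rainy) = 2/7; P(sunny | rainy) = 5/7; P(rainy | sunny) = 3/4.
P = 2/7 × 5/7 × 3/4 = 30/196 = 15/98.

15/98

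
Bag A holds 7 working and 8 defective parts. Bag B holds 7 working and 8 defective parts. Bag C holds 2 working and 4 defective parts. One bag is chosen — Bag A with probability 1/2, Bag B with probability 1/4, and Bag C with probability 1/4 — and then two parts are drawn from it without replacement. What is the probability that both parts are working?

1/6

From Bag A: P(both working) = (7/15)(6/14) = 1/5.
From Bag B: P(both working) = (7/15)(6/14) = 1/5.
From Bag C: P(both working) = (2/6)(1/5) = 1/15.
Total probability = (1/2)(1/5) + (1/4)(1/5) + (1/4)(1/15) = 1/6.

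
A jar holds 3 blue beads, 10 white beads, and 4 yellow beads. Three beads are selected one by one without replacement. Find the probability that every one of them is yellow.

1/170

P = 4/17 × 3/16 × 2/15 = 24/4080 = 1/170.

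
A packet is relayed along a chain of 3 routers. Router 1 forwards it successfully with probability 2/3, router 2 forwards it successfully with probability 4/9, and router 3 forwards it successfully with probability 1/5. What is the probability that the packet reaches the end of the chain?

Each stage is reached only if all earlier stages succeed, so
P = 2/3 × 4/9 × 1/5 = 8/135.

8/135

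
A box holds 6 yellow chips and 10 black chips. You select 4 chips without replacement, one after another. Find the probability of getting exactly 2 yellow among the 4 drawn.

One ordering (yellow drawn first) has probability 6/16 × 5/15 × 10/14 × 9/13 = 2700/43680 = 45/728.
There are C(4,2) = 6 such orderings, each equally likely, so P = 6 × 45/728 = 135/364.

135/364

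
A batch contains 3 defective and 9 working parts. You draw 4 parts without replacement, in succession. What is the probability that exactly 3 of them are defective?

One ordering (defective drawn first) has probability 3/12 × 2/11 × 1/10 × 9/9 = 54/11880 = 1/220.
There are C(4,3) = 4 such orderings, each equally likely, so P = 4 × 1/220 = 1/55.

1/55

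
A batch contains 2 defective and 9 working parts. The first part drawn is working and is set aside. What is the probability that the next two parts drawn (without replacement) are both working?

28/45

After the first draw, 8 of the remaining 10 parts are working.
P = 8/10 × 7/9 = 56/90 = 28/45.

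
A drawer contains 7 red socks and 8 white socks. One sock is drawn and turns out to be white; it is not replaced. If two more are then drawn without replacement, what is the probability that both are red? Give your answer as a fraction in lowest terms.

With the first sock removed, 7 red remain out of 14.
P = 7/14 × 6/13 = 42/182 = 3/13.

3/13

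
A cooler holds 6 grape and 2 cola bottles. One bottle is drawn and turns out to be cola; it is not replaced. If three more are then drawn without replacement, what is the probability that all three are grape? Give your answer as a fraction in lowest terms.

With the first bottle removed, 6 grape remain out of 7.
P = 6/7 × 5/6 × 4/5 = 120/210 = 4/7.

4/7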